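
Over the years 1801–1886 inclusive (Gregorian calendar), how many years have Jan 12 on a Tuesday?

Track Jan 12's weekday year by year (advancing +1, or +2 across a Feb 29):
  1801: Mon  1802: Tue (+1) ✓  1803: Wed (+1)  1804: Thu (+1)  1805: Sat (+2)
  1806: Sun (+1)  1807: Mon (+1)  1808: Tue (+1) ✓  1809: Thu (+2)  1810: Fri (+1)
  1811: Sat (+1)  1812: Sun (+1)  1813: Tue (+2) ✓  1814: Wed (+1)  … (58 more years) …
  1873: Sun (+2)  1874: Mon (+1)  1875: Tue (+1) ✓  1876: Wed (+1)  1877: Fri (+2)
  1878: Sat (+1)  1879: Sun (+1)  1880: Mon (+1)  1881: Wed (+2)  1882: Thu (+1)
  1883: Fri (+1)  1884: Sat (+1)  1885: Mon (+2)  1886: Tue (+1) ✓
Tuesday years: 1802, 1808, 1813, 1819, 1830, 1836, 1841, 1847, 1858, 1864, 1869, 1875, 1886 — 13 in total.

13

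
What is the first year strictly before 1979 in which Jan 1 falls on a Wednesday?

1975

From one year to the next, a fixed date's weekday advances by 1, or by 2 when a Feb 29 lies between the two dates.
1979: January 1 is Monday.
1978: Sunday (−1)
1977: Saturday (−1)
1976: Thursday (−2)
1975: Wednesday (−1)
Jan 1 falls on a Wednesday in 1975.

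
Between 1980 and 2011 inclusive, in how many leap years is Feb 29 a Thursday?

1

Leap years in 1980–2011: 8 of them.
Feb 29 weekday advances by 5 (mod 7) from one leap year to the next four years later (or differs when a century non-leap intervenes).
Leap-day weekdays: 1980:Fri 1984:Wed 1988:Mon 1992:Sat 1996:Thu✓ 2000:Tue 2004:Sun 2008:Fri
Thursday: 1996 → 1.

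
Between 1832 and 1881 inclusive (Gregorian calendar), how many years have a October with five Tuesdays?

October has 31 days; it has five Tuesdays when Tuesday falls among the first (month-length − 28) days — i.e. when October 1 is one of Tuesday/Monday/Sunday.
October 1 by year: 1832:Mon✓ 1833:Tue✓ 1834:Wed 1835:Thu 1836:Sat 1837:Sun✓ 1838:Mon✓ 1839:Tue✓ 1840:Thu 1841:Fri 1842:Sat 1843:Sun✓ 1844:Tue✓ 1845:Wed 1846:Thu …(20 more)… 1867:Tue✓ 1868:Thu 1869:Fri 1870:Sat 1871:Sun✓ 1872:Tue✓ 1873:Wed 1874:Thu 1875:Fri 1876:Sun✓ 1877:Mon✓ 1878:Tue✓ 1879:Wed 1880:Fri 1881:Sat
Years with five Tuesdays: 1832, 1833, 1837, 1838, 1839, 1843, 1844, 1848, 1849, 1850, 1854, 1855, 1860, 1861, 1865, 1866, 1867, 1871, 1872, 1876, 1877, 1878 → 22.

22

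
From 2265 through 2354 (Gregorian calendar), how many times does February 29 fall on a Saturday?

Leap years in 2265–2354: 21 of them.
Feb 29 weekday advances by 5 (mod 7) from one leap year to the next four years later (or differs when a century non-leap intervenes).
Leap-day weekdays: 2268:Sat✓ 2272:Thu 2276:Tue 2280:Sun 2284:Fri 2288:Wed 2292:Mon 2296:Sat✓ 2304:Mon 2308:Sat✓ 2312:Thu 2316:Tue 2320:Sun 2324:Fri 2328:Wed 2332:Mon 2336:Sat✓ 2340:Thu 2344:Tue 2348:Sun 2352:Fri
Saturday: 2268, 2296, 2308, 2336 → 4.

4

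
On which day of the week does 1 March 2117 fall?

January 1, 2117 is a Friday.
March 1 is day 60 of the year, i.e. 59 days after Jan 1.
59 mod 7 = 3, so advance 3 weekdays from Friday: Monday.

Monday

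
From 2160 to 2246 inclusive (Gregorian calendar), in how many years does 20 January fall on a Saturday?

11

Track 20 January's weekday year by year (advancing +1, or +2 across a Feb 29):
  2160: Sun  2161: Tue (+2)  2162: Wed (+1)  2163: Thu (+1)  2164: Fri (+1)
  2165: Sun (+2)  2166: Mon (+1)  2167: Tue (+1)  2168: Wed (+1)  2169: Fri (+2)
  2170: Sat (+1) ✓  2171: Sun (+1)  2172: Mon (+1)  2173: Wed (+2)  … (59 more years) …
  2233: Sun (+2)  2234: Mon (+1)  2235: Tue (+1)  2236: Wed (+1)  2237: Fri (+2)
  2238: Sat (+1) ✓  2239: Sun (+1)  2240: Mon (+1)  2241: Wed (+2)  2242: Thu (+1)
  2243: Fri (+1)  2244: Sat (+1) ✓  2245: Mon (+2)  2246: Tue (+1)
Saturday years: 2170, 2176, 2181, 2187, 2198, 2210, 2216, 2221, 2227, 2238, 2244 — 11 in total.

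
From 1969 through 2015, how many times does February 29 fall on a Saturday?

Leap years in 1969–2015: 11 of them.
Feb 29 weekday advances by 5 (mod 7) from one leap year to the next four years later (or differs when a century non-leap intervenes).
Leap-day weekdays: 1972:Tue 1976:Sun 1980:Fri 1984:Wed 1988:Mon 1992:Sat✓ 1996:Thu 2000:Tue 2004:Sun 2008:Fri 2012:Wed
Saturday: 1992 → 1.

1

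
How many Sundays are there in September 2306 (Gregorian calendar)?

September 2306 has 30 days and begins on Saturday.
The first Sunday is September 2.
Sundays fall on 2, 9, 16, 23, 30 — that's 5.

5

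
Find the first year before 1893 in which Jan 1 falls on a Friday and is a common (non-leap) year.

Jan 1 advances by 2 weekdays after a leap year and by 1 after a common year.
1893: Jan 1 is Sunday.
1892: Friday (leap)
1891: Thursday
1890: Wednesday
1889: Tuesday
1888: Sunday (leap)
1887: Saturday
1886: Friday
1886 begins on a Friday and is a common year.

1886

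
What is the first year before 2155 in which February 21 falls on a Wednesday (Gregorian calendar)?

From one year to the next, a fixed date's weekday advances by 1, or by 2 when a Feb 29 lies between the two dates.
2155: February 21 is Friday.
2154: Thursday (−1)
2153: Wednesday (−1)
February 21 falls on a Wednesday in 2153.

2153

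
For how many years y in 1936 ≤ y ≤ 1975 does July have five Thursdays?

18

July has 31 days; it has five Thursdays when Thursday falls among the first (month-length − 28) days — i.e. when July 1 is one of Thursday/Wednesday/Tuesday.
July 1 by year: 1936:Wed✓ 1937:Thu✓ 1938:Fri 1939:Sat 1940:Mon 1941:Tue✓ 1942:Wed✓ 1943:Thu✓ 1944:Sat 1945:Sun 1946:Mon 1947:Tue✓ 1948:Thu✓ 1949:Fri 1950:Sat …(10 more)… 1961:Sat 1962:Sun 1963:Mon 1964:Wed✓ 1965:Thu✓ 1966:Fri 1967:Sat 1968:Mon 1969:Tue✓ 1970:Wed✓ 1971:Thu✓ 1972:Sat 1973:Sun 1974:Mon 1975:Tue✓
Years with five Thursdays: 1936, 1937, 1941, 1942, 1943, 1947, 1948, 1952, 1953, 1954, 1958, 1959, 1964, 1965, 1969, 1970, 1971, 1975 → 18.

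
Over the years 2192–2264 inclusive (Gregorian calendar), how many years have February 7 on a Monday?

Track February 7's weekday year by year (advancing +1, or +2 across a Feb 29):
  2192: Tue  2193: Thu (+2)  2194: Fri (+1)  2195: Sat (+1)  2196: Sun (+1)
  2197: Tue (+2)  2198: Wed (+1)  2199: Thu (+1)  2200: Fri (+1)  2201: Sat (+1)
  2202: Sun (+1)  2203: Mon (+1) ✓  2204: Tue (+1)  2205: Thu (+2)  … (45 more years) …
  2251: Fri (+1)  2252: Sat (+1)  2253: Mon (+2) ✓  2254: Tue (+1)  2255: Wed (+1)
  2256: Thu (+1)  2257: Sat (+2)  2258: Sun (+1)  2259: Mon (+1) ✓  2260: Tue (+1)
  2261: Thu (+2)  2262: Fri (+1)  2263: Sat (+1)  2264: Sun (+1)
Monday years: 2203, 2214, 2220, 2225, 2231, 2242, 2248, 2253, 2259 — 9 in total.

9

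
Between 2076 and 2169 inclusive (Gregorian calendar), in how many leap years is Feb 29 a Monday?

3

Leap years in 2076–2169: 23 of them.
Feb 29 weekday advances by 5 (mod 7) from one leap year to the next four years later (or differs when a century non-leap intervenes).
Leap-day weekdays: 2076:Sat 2080:Thu 2084:Tue 2088:Sun 2092:Fri 2096:Wed 2104:Fri 2108:Wed 2112:Mon✓ 2116:Sat 2120:Thu 2124:Tue 2128:Sun 2132:Fri 2136:Wed 2140:Mon✓ 2144:Sat 2148:Thu 2152:Tue 2156:Sun 2160:Fri 2164:Wed 2168:Mon✓
Monday: 2112, 2140, 2168 → 3.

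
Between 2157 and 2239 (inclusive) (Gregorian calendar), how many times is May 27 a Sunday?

13

Track May 27's weekday year by year (advancing +1, or +2 across a Feb 29):
  2157: Fri  2158: Sat (+1)  2159: Sun (+1) ✓  2160: Tue (+2)  2161: Wed (+1)
  2162: Thu (+1)  2163: Fri (+1)  2164: Sun (+2) ✓  2165: Mon (+1)  2166: Tue (+1)
  2167: Wed (+1)  2168: Fri (+2)  2169: Sat (+1)  2170: Sun (+1) ✓  … (55 more years) …
  2226: Sat (+1)  2227: Sun (+1) ✓  2228: Tue (+2)  2229: Wed (+1)  2230: Thu (+1)
  2231: Fri (+1)  2232: Sun (+2) ✓  2233: Mon (+1)  2234: Tue (+1)  2235: Wed (+1)
  2236: Fri (+2)  2237: Sat (+1)  2238: Sun (+1) ✓  2239: Mon (+1)
Sunday years: 2159, 2164, 2170, 2181, 2187, 2192, 2198, 2204, 2210, 2221, 2227, 2232, 2238 — 13 in total.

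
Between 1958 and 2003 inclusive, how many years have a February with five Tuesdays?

2

February has 28 days (29 in leap years); it has five Tuesdays when Tuesday falls among the first (month-length − 28) days — i.e. when February 1 is Tuesday in a leap year (never in a common year).
February 1 by year: 1958:Sat 1959:Sun 1960:Mon 1961:Wed 1962:Thu 1963:Fri 1964:Sat 1965:Mon 1966:Tue 1967:Wed 1968:Thu 1969:Sat 1970:Sun 1971:Mon 1972:Tue✓ …(16 more)… 1989:Wed 1990:Thu 1991:Fri 1992:Sat 1993:Mon 1994:Tue 1995:Wed 1996:Thu 1997:Sat 1998:Sun 1999:Mon 2000:Tue✓ 2001:Thu 2002:Fri 2003:Sat
Years with five Tuesdays: 1972, 2000 → 2.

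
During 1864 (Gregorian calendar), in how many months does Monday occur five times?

A month of length L has five Mondays iff its first Monday is on day ≤ L−28 (so day 1–3 in a 31-day month, 1–2 in a 30-day month, day 1 in a leap February).
Checking each month of 1864: Jan starts Fri (31d); Feb starts Mon (29d) ✓; Mar starts Tue (31d); Apr starts Fri (30d); May starts Sun (31d) ✓; Jun starts Wed (30d); Jul starts Fri (31d); Aug starts Mon (31d) ✓; Sep starts Thu (30d); Oct starts Sat (31d) ✓; Nov starts Tue (30d); Dec starts Thu (31d).
Five-Monday months: February, May, August, October → 4.

4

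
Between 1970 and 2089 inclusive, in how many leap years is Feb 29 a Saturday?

4

Leap years in 1970–2089: 30 of them.
Feb 29 weekday advances by 5 (mod 7) from one leap year to the next four years later (or differs when a century non-leap intervenes).
Leap-day weekdays: 1972:Tue 1976:Sun 1980:Fri 1984:Wed 1988:Mon 1992:Sat✓ 1996:Thu 2000:Tue 2004:Sun 2008:Fri 2012:Wed 2016:Mon 2020:Sat✓ …(4 more)… 2040:Wed 2044:Mon 2048:Sat✓ 2052:Thu 2056:Tue 2060:Sun 2064:Fri 2068:Wed 2072:Mon 2076:Sat✓ 2080:Thu 2084:Tue 2088:Sun
Saturday: 1992, 2020, 2048, 2076 → 4.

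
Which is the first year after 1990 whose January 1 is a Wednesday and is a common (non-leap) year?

1997

Jan 1 advances by 2 weekdays after a leap year and by 1 after a common year.
1990: Jan 1 is Monday.
1991: Tuesday
1992: Wednesday (leap)
1993: Friday
1994: Saturday
1995: Sunday
1996: Monday (leap)
1997: Wednesday
1997 begins on a Wednesday and is a common year.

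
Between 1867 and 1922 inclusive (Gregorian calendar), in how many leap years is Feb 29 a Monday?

2

Leap years in 1867–1922: 13 of them.
Feb 29 weekday advances by 5 (mod 7) from one leap year to the next four years later (or differs when a century non-leap intervenes).
Leap-day weekdays: 1868:Sat 1872:Thu 1876:Tue 1880:Sun 1884:Fri 1888:Wed 1892:Mon✓ 1896:Sat 1904:Mon✓ 1908:Sat 1912:Thu 1916:Tue 1920:Sun
Monday: 1892, 1904 → 2.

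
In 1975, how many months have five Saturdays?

A month of length L has five Saturdays iff its first Saturday is on day ≤ L−28 (so day 1–3 in a 31-day month, 1–2 in a 30-day month, day 1 in a leap February).
Checking each month of 1975: Jan starts Wed (31d); Feb starts Sat (28d); Mar starts Sat (31d) ✓; Apr starts Tue (30d); May starts Thu (31d) ✓; Jun starts Sun (30d); Jul starts Tue (31d); Aug starts Fri (31d) ✓; Sep starts Mon (30d); Oct starts Wed (31d); Nov starts Sat (30d) ✓; Dec starts Mon (31d).
Five-Saturday months: March, May, August, November → 4.

4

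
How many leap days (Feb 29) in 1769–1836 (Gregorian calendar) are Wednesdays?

3

Leap years in 1769–1836: 16 of them.
Feb 29 weekday advances by 5 (mod 7) from one leap year to the next four years later (or differs when a century non-leap intervenes).
Leap-day weekdays: 1772:Sat 1776:Thu 1780:Tue 1784:Sun 1788:Fri 1792:Wed✓ 1796:Mon 1804:Wed✓ 1808:Mon 1812:Sat 1816:Thu 1820:Tue 1824:Sun 1828:Fri 1832:Wed✓ 1836:Mon
Wednesday: 1792, 1804, 1832 → 3.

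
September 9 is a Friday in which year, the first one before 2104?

From one year to the next, a fixed date's weekday advances by 1, or by 2 when a Feb 29 lies between the two dates.
2104: September 9 is Tuesday.
2103: Sunday (−2)
2102: Saturday (−1)
2101: Friday (−1)
September 9 falls on a Friday in 2101.

2101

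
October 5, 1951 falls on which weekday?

Friday

January 1, 1951 is a Monday.
October 5 is day 278 of the year, i.e. 277 days after Jan 1.
277 mod 7 = 4, so advance 4 weekdays from Monday: Friday.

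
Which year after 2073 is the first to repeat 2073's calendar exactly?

Two years share a calendar iff Jan 1 falls on the same weekday and both are leap or both are common. 2073: Jan 1 is Sunday, common year.
2074: Jan 1 Monday, common
2075: Jan 1 Tuesday, common
2076: Jan 1 Wednesday, leap
2077: Jan 1 Friday, common
2078: Jan 1 Saturday, common
2079: Jan 1 Sunday, common
2079 matches on both conditions.

2079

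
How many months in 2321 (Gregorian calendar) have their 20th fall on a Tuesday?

Check the 20th of each month of 2321: Jan 20: Thu, Feb 20: Sun, Mar 20: Sun, Apr 20: Wed, May 20: Fri, Jun 20: Mon, Jul 20: Wed, Aug 20: Sat, Sep 20: Tue, Oct 20: Thu, Nov 20: Sun, Dec 20: Tue.
Tuesday occurs in September, December — 2 months.

2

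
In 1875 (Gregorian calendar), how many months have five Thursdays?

4

A month of length L has five Thursdays iff its first Thursday is on day ≤ L−28 (so day 1–3 in a 31-day month, 1–2 in a 30-day month, day 1 in a leap February).
Checking each month of 1875: Jan starts Fri (31d); Feb starts Mon (28d); Mar starts Mon (31d); Apr starts Thu (30d) ✓; May starts Sat (31d); Jun starts Tue (30d); Jul starts Thu (31d) ✓; Aug starts Sun (31d); Sep starts Wed (30d) ✓; Oct starts Fri (31d); Nov starts Mon (30d); Dec starts Wed (31d) ✓.
Five-Thursday months: April, July, September, December → 4.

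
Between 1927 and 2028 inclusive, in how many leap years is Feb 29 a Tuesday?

Leap years in 1927–2028: 26 of them.
Feb 29 weekday advances by 5 (mod 7) from one leap year to the next four years later (or differs when a century non-leap intervenes).
Leap-day weekdays: 1928:Wed 1932:Mon 1936:Sat 1940:Thu 1944:Tue✓ 1948:Sun 1952:Fri 1956:Wed 1960:Mon 1964:Sat 1968:Thu 1972:Tue✓ 1976:Sun 1980:Fri 1984:Wed 1988:Mon 1992:Sat 1996:Thu 2000:Tue✓ 2004:Sun 2008:Fri 2012:Wed 2016:Mon 2020:Sat 2024:Thu 2028:Tue✓
Tuesday: 1944, 1972, 2000, 2028 → 4.

4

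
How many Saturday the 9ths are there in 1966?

Check the 9th of each month of 1966: Jan 9: Sun, Feb 9: Wed, Mar 9: Wed, Apr 9: Sat, May 9: Mon, Jun 9: Thu, Jul 9: Sat, Aug 9: Tue, Sep 9: Fri, Oct 9: Sun, Nov 9: Wed, Dec 9: Fri.
Saturday occurs in April, July — 2 months.

2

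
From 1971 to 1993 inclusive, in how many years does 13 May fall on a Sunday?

Track 13 May's weekday year by year (advancing +1, or +2 across a Feb 29):
  1971: Thu  1972: Sat (+2)  1973: Sun (+1) ✓  1974: Mon (+1)  1975: Tue (+1)
  1976: Thu (+2)  1977: Fri (+1)  1978: Sat (+1)  1979: Sun (+1) ✓  1980: Tue (+2)
  1981: Wed (+1)  1982: Thu (+1)  1983: Fri (+1)  1984: Sun (+2) ✓  1985: Mon (+1)
  1986: Tue (+1)  1987: Wed (+1)  1988: Fri (+2)  1989: Sat (+1)  1990: Sun (+1) ✓
  1991: Mon (+1)  1992: Wed (+2)  1993: Thu (+1)
Sunday years: 1973, 1979, 1984, 1990 — 4 in total.

4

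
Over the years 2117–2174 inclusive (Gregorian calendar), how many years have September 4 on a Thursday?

Track September 4's weekday year by year (advancing +1, or +2 across a Feb 29):
  2117: Sat  2118: Sun (+1)  2119: Mon (+1)  2120: Wed (+2)  2121: Thu (+1) ✓
  2122: Fri (+1)  2123: Sat (+1)  2124: Mon (+2)  2125: Tue (+1)  2126: Wed (+1)
  2127: Thu (+1) ✓  2128: Sat (+2)  2129: Sun (+1)  2130: Mon (+1)  … (30 more years) …
  2161: Fri (+1)  2162: Sat (+1)  2163: Sun (+1)  2164: Tue (+2)  2165: Wed (+1)
  2166: Thu (+1) ✓  2167: Fri (+1)  2168: Sun (+2)  2169: Mon (+1)  2170: Tue (+1)
  2171: Wed (+1)  2172: Fri (+2)  2173: Sat (+1)  2174: Sun (+1)
Thursday years: 2121, 2127, 2132, 2138, 2149, 2155, 2160, 2166 — 8 in total.

8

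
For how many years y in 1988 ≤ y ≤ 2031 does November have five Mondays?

November has 30 days; it has five Mondays when Monday falls among the first (month-length − 28) days — i.e. when November 1 is one of Monday/Sunday.
November 1 by year: 1988:Tue 1989:Wed 1990:Thu 1991:Fri 1992:Sun✓ 1993:Mon✓ 1994:Tue 1995:Wed 1996:Fri 1997:Sat 1998:Sun✓ 1999:Mon✓ 2000:Wed 2001:Thu 2002:Fri …(14 more)… 2017:Wed 2018:Thu 2019:Fri 2020:Sun✓ 2021:Mon✓ 2022:Tue 2023:Wed 2024:Fri 2025:Sat 2026:Sun✓ 2027:Mon✓ 2028:Wed 2029:Thu 2030:Fri 2031:Sat
Years with five Mondays: 1992, 1993, 1998, 1999, 2004, 2009, 2010, 2015, 2020, 2021, 2026, 2027 → 12.

12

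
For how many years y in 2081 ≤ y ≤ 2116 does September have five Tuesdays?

12

September has 30 days; it has five Tuesdays when Tuesday falls among the first (month-length − 28) days — i.e. when September 1 is one of Tuesday/Monday.
September 1 by year: 2081:Mon✓ 2082:Tue✓ 2083:Wed 2084:Fri 2085:Sat 2086:Sun 2087:Mon✓ 2088:Wed 2089:Thu 2090:Fri 2091:Sat 2092:Mon✓ 2093:Tue✓ 2094:Wed 2095:Thu …(6 more)… 2102:Fri 2103:Sat 2104:Mon✓ 2105:Tue✓ 2106:Wed 2107:Thu 2108:Sat 2109:Sun 2110:Mon✓ 2111:Tue✓ 2112:Thu 2113:Fri 2114:Sat 2115:Sun 2116:Tue✓
Years with five Tuesdays: 2081, 2082, 2087, 2092, 2093, 2098, 2099, 2104, 2105, 2110, 2111, 2116 → 12.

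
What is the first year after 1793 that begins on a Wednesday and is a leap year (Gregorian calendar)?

Jan 1 advances by 2 weekdays after a leap year and by 1 after a common year.
1793: Jan 1 is Tuesday.
1794: Wednesday
1795: Thursday
1796: Friday (leap)
1797: Sunday
1798: Monday
1799: Tuesday
1800: Wednesday
1801: Thursday
1802: Friday
1803: Saturday
1804: Sunday (leap)
1805: Tuesday
1806: Wednesday
1807: Thursday
1808: Friday (leap)
1809: Sunday
1810: Monday
1811: Tuesday
1812: Wednesday (leap)
1812 begins on a Wednesday and is a leap year.

1812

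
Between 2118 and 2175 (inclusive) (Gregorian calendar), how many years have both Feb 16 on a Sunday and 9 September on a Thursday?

0

Check each year's weekday for Feb 16 and 9 September:
  2118: Wed/Fri  2119: Thu/Sat  2120: Fri/Mon  2121: Sun/Tue  2122: Mon/Wed  2123: Tue/Thu  2124: Wed/Sat  2125: Fri/Sun  2126: Sat/Mon  2127: Sun/Tue  2128: Mon/Thu  2129: Wed/Fri  2130: Thu/Sat  2131: Fri/Sun  …(30 more)…  2162: Tue/Thu  2163: Wed/Fri  2164: Thu/Sun  2165: Sat/Mon  2166: Sun/Tue  2167: Mon/Wed  2168: Tue/Fri  2169: Thu/Sat  2170: Fri/Sun  2171: Sat/Mon  2172: Sun/Wed  2173: Tue/Thu  2174: Wed/Fri  2175: Thu/Sat
Both conditions hold in: no year — 0.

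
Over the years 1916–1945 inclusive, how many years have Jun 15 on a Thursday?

Track Jun 15's weekday year by year (advancing +1, or +2 across a Feb 29):
  1916: Thu ✓  1917: Fri (+1)  1918: Sat (+1)  1919: Sun (+1)  1920: Tue (+2)
  1921: Wed (+1)  1922: Thu (+1) ✓  1923: Fri (+1)  1924: Sun (+2)  1925: Mon (+1)
  1926: Tue (+1)  1927: Wed (+1)  1928: Fri (+2)  1929: Sat (+1)  1930: Sun (+1)
  1931: Mon (+1)  1932: Wed (+2)  1933: Thu (+1) ✓  1934: Fri (+1)  1935: Sat (+1)
  1936: Mon (+2)  1937: Tue (+1)  1938: Wed (+1)  1939: Thu (+1) ✓  1940: Sat (+2)
  1941: Sun (+1)  1942: Mon (+1)  1943: Tue (+1)  1944: Thu (+2) ✓  1945: Fri (+1)
Thursday years: 1916, 1922, 1933, 1939, 1944 — 5 in total.

5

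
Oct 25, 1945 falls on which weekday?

Thursday

January 1, 1945 is a Monday.
October 25 is day 298 of the year, i.e. 297 days after Jan 1.
297 mod 7 = 3, so advance 3 weekdays from Monday: Thursday.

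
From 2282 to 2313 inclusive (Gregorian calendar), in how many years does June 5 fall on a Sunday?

Track June 5's weekday year by year (advancing +1, or +2 across a Feb 29):
  2282: Mon  2283: Tue (+1)  2284: Thu (+2)  2285: Fri (+1)  2286: Sat (+1)
  2287: Sun (+1) ✓  2288: Tue (+2)  2289: Wed (+1)  2290: Thu (+1)  2291: Fri (+1)
  2292: Sun (+2) ✓  2293: Mon (+1)  2294: Tue (+1)  2295: Wed (+1)  … (4 more years) …
  2300: Tue (+1)  2301: Wed (+1)  2302: Thu (+1)  2303: Fri (+1)  2304: Sun (+2) ✓
  2305: Mon (+1)  2306: Tue (+1)  2307: Wed (+1)  2308: Fri (+2)  2309: Sat (+1)
  2310: Sun (+1) ✓  2311: Mon (+1)  2312: Wed (+2)  2313: Thu (+1)
Sunday years: 2287, 2292, 2298, 2304, 2310 — 5 in total.

5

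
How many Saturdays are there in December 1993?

December 1993 has 31 days and begins on Wednesday.
The first Saturday is December 4.
Saturdays fall on 4, 11, 18, 25 — that's 4.

4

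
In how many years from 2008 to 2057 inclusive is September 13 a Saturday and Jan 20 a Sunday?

2

Check each year's weekday for September 13 and Jan 20:
  2008: Sat/Sun ✓  2009: Sun/Tue  2010: Mon/Wed  2011: Tue/Thu  2012: Thu/Fri  2013: Fri/Sun  2014: Sat/Mon  2015: Sun/Tue  2016: Tue/Wed  2017: Wed/Fri  2018: Thu/Sat  2019: Fri/Sun  2020: Sun/Mon  2021: Mon/Wed  …(22 more)…  2044: Tue/Wed  2045: Wed/Fri  2046: Thu/Sat  2047: Fri/Sun  2048: Sun/Mon  2049: Mon/Wed  2050: Tue/Thu  2051: Wed/Fri  2052: Fri/Sat  2053: Sat/Mon  2054: Sun/Tue  2055: Mon/Wed  2056: Wed/Thu  2057: Thu/Sat
Both conditions hold in: 2008, 2036 — 2.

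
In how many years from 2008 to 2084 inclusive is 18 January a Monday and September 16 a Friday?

3

Check each year's weekday for 18 January and September 16:
  2008: Fri/Tue  2009: Sun/Wed  2010: Mon/Thu  2011: Tue/Fri  2012: Wed/Sun  2013: Fri/Mon  2014: Sat/Tue  2015: Sun/Wed  2016: Mon/Fri ✓  2017: Wed/Sat  2018: Thu/Sun  2019: Fri/Mon  2020: Sat/Wed  2021: Mon/Thu  …(49 more)…  2071: Sun/Wed  2072: Mon/Fri ✓  2073: Wed/Sat  2074: Thu/Sun  2075: Fri/Mon  2076: Sat/Wed  2077: Mon/Thu  2078: Tue/Fri  2079: Wed/Sat  2080: Thu/Mon  2081: Sat/Tue  2082: Sun/Wed  2083: Mon/Thu  2084: Tue/Sat
Both conditions hold in: 2016, 2044, 2072 — 3.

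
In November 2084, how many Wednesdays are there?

5

November 2084 has 30 days and begins on Wednesday.
The first Wednesday is November 1.
Wednesdays fall on 1, 8, 15, 22, 29 — that's 5.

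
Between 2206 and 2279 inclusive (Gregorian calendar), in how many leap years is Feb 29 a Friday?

Leap years in 2206–2279: 18 of them.
Feb 29 weekday advances by 5 (mod 7) from one leap year to the next four years later (or differs when a century non-leap intervenes).
Leap-day weekdays: 2208:Mon 2212:Sat 2216:Thu 2220:Tue 2224:Sun 2228:Fri✓ 2232:Wed 2236:Mon 2240:Sat 2244:Thu 2248:Tue 2252:Sun 2256:Fri✓ 2260:Wed 2264:Mon 2268:Sat 2272:Thu 2276:Tue
Friday: 2228, 2256 → 2.

2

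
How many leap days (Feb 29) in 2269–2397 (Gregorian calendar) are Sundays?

4

Leap years in 2269–2397: 31 of them.
Feb 29 weekday advances by 5 (mod 7) from one leap year to the next four years later (or differs when a century non-leap intervenes).
Leap-day weekdays: 2272:Thu 2276:Tue 2280:Sun✓ 2284:Fri 2288:Wed 2292:Mon 2296:Sat 2304:Mon 2308:Sat 2312:Thu 2316:Tue 2320:Sun✓ 2324:Fri …(5 more)… 2348:Sun✓ 2352:Fri 2356:Wed 2360:Mon 2364:Sat 2368:Thu 2372:Tue 2376:Sun✓ 2380:Fri 2384:Wed 2388:Mon 2392:Sat 2396:Thu
Sunday: 2280, 2320, 2348, 2376 → 4.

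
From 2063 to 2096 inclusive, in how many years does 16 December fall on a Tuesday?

5

Track 16 December's weekday year by year (advancing +1, or +2 across a Feb 29):
  2063: Sun  2064: Tue (+2) ✓  2065: Wed (+1)  2066: Thu (+1)  2067: Fri (+1)
  2068: Sun (+2)  2069: Mon (+1)  2070: Tue (+1) ✓  2071: Wed (+1)  2072: Fri (+2)
  2073: Sat (+1)  2074: Sun (+1)  2075: Mon (+1)  2076: Wed (+2)  … (6 more years) …
  2083: Thu (+1)  2084: Sat (+2)  2085: Sun (+1)  2086: Mon (+1)  2087: Tue (+1) ✓
  2088: Thu (+2)  2089: Fri (+1)  2090: Sat (+1)  2091: Sun (+1)  2092: Tue (+2) ✓
  2093: Wed (+1)  2094: Thu (+1)  2095: Fri (+1)  2096: Sun (+2)
Tuesday years: 2064, 2070, 2081, 2087, 2092 — 5 in total.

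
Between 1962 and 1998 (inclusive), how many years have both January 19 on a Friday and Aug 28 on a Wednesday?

Check each year's weekday for January 19 and Aug 28:
  1962: Fri/Tue  1963: Sat/Wed  1964: Sun/Fri  1965: Tue/Sat  1966: Wed/Sun  1967: Thu/Mon  1968: Fri/Wed ✓  1969: Sun/Thu  1970: Mon/Fri  1971: Tue/Sat  1972: Wed/Mon  1973: Fri/Tue  1974: Sat/Wed  1975: Sun/Thu  …(9 more)…  1985: Sat/Wed  1986: Sun/Thu  1987: Mon/Fri  1988: Tue/Sun  1989: Thu/Mon  1990: Fri/Tue  1991: Sat/Wed  1992: Sun/Fri  1993: Tue/Sat  1994: Wed/Sun  1995: Thu/Mon  1996: Fri/Wed ✓  1997: Sun/Thu  1998: Mon/Fri
Both conditions hold in: 1968, 1996 — 2.

2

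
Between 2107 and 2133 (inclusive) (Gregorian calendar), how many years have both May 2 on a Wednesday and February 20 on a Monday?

Check each year's weekday for May 2 and February 20:
  2107: Mon/Sun  2108: Wed/Mon ✓  2109: Thu/Wed  2110: Fri/Thu  2111: Sat/Fri  2112: Mon/Sat  2113: Tue/Mon  2114: Wed/Tue  2115: Thu/Wed  2116: Sat/Thu  2117: Sun/Sat  2118: Mon/Sun  2119: Tue/Mon  2120: Thu/Tue  2121: Fri/Thu  2122: Sat/Fri  2123: Sun/Sat  2124: Tue/Sun  2125: Wed/Tue  2126: Thu/Wed  2127: Fri/Thu  2128: Sun/Fri  2129: Mon/Sun  2130: Tue/Mon  2131: Wed/Tue  2132: Fri/Wed  2133: Sat/Fri
Both conditions hold in: 2108 — 1.

1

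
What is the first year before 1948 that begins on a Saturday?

Jan 1 advances by 2 weekdays after a leap year and by 1 after a common year.
1948: Jan 1 is Thursday (leap).
1947: Wednesday
1946: Tuesday
1945: Monday
1944: Saturday (leap)
1944 begins on a Saturday

1944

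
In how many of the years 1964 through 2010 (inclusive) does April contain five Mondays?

April has 30 days; it has five Mondays when Monday falls among the first (month-length − 28) days — i.e. when April 1 is one of Monday/Sunday.
April 1 by year: 1964:Wed 1965:Thu 1966:Fri 1967:Sat 1968:Mon✓ 1969:Tue 1970:Wed 1971:Thu 1972:Sat 1973:Sun✓ 1974:Mon✓ 1975:Tue 1976:Thu 1977:Fri 1978:Sat …(17 more)… 1996:Mon✓ 1997:Tue 1998:Wed 1999:Thu 2000:Sat 2001:Sun✓ 2002:Mon✓ 2003:Tue 2004:Thu 2005:Fri 2006:Sat 2007:Sun✓ 2008:Tue 2009:Wed 2010:Thu
Years with five Mondays: 1968, 1973, 1974, 1979, 1984, 1985, 1990, 1991, 1996, 2001, 2002, 2007 → 12.

12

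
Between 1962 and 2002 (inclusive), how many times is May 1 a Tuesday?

6

Track May 1's weekday year by year (advancing +1, or +2 across a Feb 29):
  1962: Tue ✓  1963: Wed (+1)  1964: Fri (+2)  1965: Sat (+1)  1966: Sun (+1)
  1967: Mon (+1)  1968: Wed (+2)  1969: Thu (+1)  1970: Fri (+1)  1971: Sat (+1)
  1972: Mon (+2)  1973: Tue (+1) ✓  1974: Wed (+1)  1975: Thu (+1)  … (13 more years) …
  1989: Mon (+1)  1990: Tue (+1) ✓  1991: Wed (+1)  1992: Fri (+2)  1993: Sat (+1)
  1994: Sun (+1)  1995: Mon (+1)  1996: Wed (+2)  1997: Thu (+1)  1998: Fri (+1)
  1999: Sat (+1)  2000: Mon (+2)  2001: Tue (+1) ✓  2002: Wed (+1)
Tuesday years: 1962, 1973, 1979, 1984, 1990, 2001 — 6 in total.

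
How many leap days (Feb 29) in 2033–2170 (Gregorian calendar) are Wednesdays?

Leap years in 2033–2170: 33 of them.
Feb 29 weekday advances by 5 (mod 7) from one leap year to the next four years later (or differs when a century non-leap intervenes).
Leap-day weekdays: 2036:Fri 2040:Wed✓ 2044:Mon 2048:Sat 2052:Thu 2056:Tue 2060:Sun 2064:Fri 2068:Wed✓ 2072:Mon 2076:Sat 2080:Thu 2084:Tue …(7 more)… 2120:Thu 2124:Tue 2128:Sun 2132:Fri 2136:Wed✓ 2140:Mon 2144:Sat 2148:Thu 2152:Tue 2156:Sun 2160:Fri 2164:Wed✓ 2168:Mon
Wednesday: 2040, 2068, 2096, 2108, 2136, 2164 → 6.

6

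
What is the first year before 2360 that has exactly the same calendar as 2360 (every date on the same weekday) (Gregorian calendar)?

Two years share a calendar iff Jan 1 falls on the same weekday and both are leap or both are common. 2360: Jan 1 is Friday, leap year.
2359: Jan 1 Thursday, common
2358: Jan 1 Wednesday, common
2357: Jan 1 Tuesday, common
2356: Jan 1 Sunday, leap
2355: Jan 1 Saturday, common
2354: Jan 1 Friday, common
2353: Jan 1 Thursday, common
2352: Jan 1 Tuesday, leap
2351: Jan 1 Monday, common
2350: Jan 1 Sunday, common
2349: Jan 1 Saturday, common
2348: Jan 1 Thursday, leap
2347: Jan 1 Wednesday, common
2346: Jan 1 Tuesday, common
2345: Jan 1 Monday, common
2344: Jan 1 Saturday, leap
2343: Jan 1 Friday, common
2342: Jan 1 Thursday, common
2341: Jan 1 Wednesday, common
2340: Jan 1 Monday, leap
2339: Jan 1 Sunday, common
2338: Jan 1 Saturday, common
2337: Jan 1 Friday, common
2336: Jan 1 Wednesday, leap
2335: Jan 1 Tuesday, common
2334: Jan 1 Monday, common
2333: Jan 1 Sunday, common
2332: Jan 1 Friday, leap
2332 matches on both conditions.

2332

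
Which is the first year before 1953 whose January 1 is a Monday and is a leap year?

Jan 1 advances by 2 weekdays after a leap year and by 1 after a common year.
1953: Jan 1 is Thursday.
1952: Tuesday (leap)
1951: Monday
1950: Sunday
1949: Saturday
1948: Thursday (leap)
1947: Wednesday
1946: Tuesday
1945: Monday
1944: Saturday (leap)
1943: Friday
1942: Thursday
1941: Wednesday
1940: Monday (leap)
1940 begins on a Monday and is a leap year.

1940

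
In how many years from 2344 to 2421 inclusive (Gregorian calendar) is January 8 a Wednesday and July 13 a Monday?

Check each year's weekday for January 8 and July 13:
  2344: Sat/Thu  2345: Mon/Fri  2346: Tue/Sat  2347: Wed/Sun  2348: Thu/Tue  2349: Sat/Wed  2350: Sun/Thu  2351: Mon/Fri  2352: Tue/Sun  2353: Thu/Mon  2354: Fri/Tue  2355: Sat/Wed  2356: Sun/Fri  2357: Tue/Sat  …(50 more)…  2408: Tue/Sun  2409: Thu/Mon  2410: Fri/Tue  2411: Sat/Wed  2412: Sun/Fri  2413: Tue/Sat  2414: Wed/Sun  2415: Thu/Mon  2416: Fri/Wed  2417: Sun/Thu  2418: Mon/Fri  2419: Tue/Sat  2420: Wed/Mon ✓  2421: Fri/Tue
Both conditions hold in: 2364, 2392, 2420 — 3.

3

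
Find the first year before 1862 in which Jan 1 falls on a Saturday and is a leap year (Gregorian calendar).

Jan 1 advances by 2 weekdays after a leap year and by 1 after a common year.
1862: Jan 1 is Wednesday.
1861: Tuesday
1860: Sunday (leap)
1859: Saturday
1858: Friday
1857: Thursday
1856: Tuesday (leap)
1855: Monday
1854: Sunday
1853: Saturday
1852: Thursday (leap)
1851: Wednesday
1850: Tuesday
1849: Monday
1848: Saturday (leap)
1848 begins on a Saturday and is a leap year.

1848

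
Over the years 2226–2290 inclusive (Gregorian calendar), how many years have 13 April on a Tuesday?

Track 13 April's weekday year by year (advancing +1, or +2 across a Feb 29):
  2226: Thu  2227: Fri (+1)  2228: Sun (+2)  2229: Mon (+1)  2230: Tue (+1) ✓
  2231: Wed (+1)  2232: Fri (+2)  2233: Sat (+1)  2234: Sun (+1)  2235: Mon (+1)
  2236: Wed (+2)  2237: Thu (+1)  2238: Fri (+1)  2239: Sat (+1)  … (37 more years) …
  2277: Fri (+1)  2278: Sat (+1)  2279: Sun (+1)  2280: Tue (+2) ✓  2281: Wed (+1)
  2282: Thu (+1)  2283: Fri (+1)  2284: Sun (+2)  2285: Mon (+1)  2286: Tue (+1) ✓
  2287: Wed (+1)  2288: Fri (+2)  2289: Sat (+1)  2290: Sun (+1)
Tuesday years: 2230, 2241, 2247, 2252, 2258, 2269, 2275, 2280, 2286 — 9 in total.

9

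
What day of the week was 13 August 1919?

January 1, 1919 is a Wednesday.
August 13 is day 225 of the year, i.e. 224 days after Jan 1.
224 mod 7 = 0, so advance 0 weekdays from Wednesday: Wednesday.

Wednesday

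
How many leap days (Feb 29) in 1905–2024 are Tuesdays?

4

Leap years in 1905–2024: 30 of them.
Feb 29 weekday advances by 5 (mod 7) from one leap year to the next four years later (or differs when a century non-leap intervenes).
Leap-day weekdays: 1908:Sat 1912:Thu 1916:Tue✓ 1920:Sun 1924:Fri 1928:Wed 1932:Mon 1936:Sat 1940:Thu 1944:Tue✓ 1948:Sun 1952:Fri 1956:Wed …(4 more)… 1976:Sun 1980:Fri 1984:Wed 1988:Mon 1992:Sat 1996:Thu 2000:Tue✓ 2004:Sun 2008:Fri 2012:Wed 2016:Mon 2020:Sat 2024:Thu
Tuesday: 1916, 1944, 1972, 2000 → 4.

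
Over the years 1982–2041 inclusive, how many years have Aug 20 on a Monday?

9

Track Aug 20's weekday year by year (advancing +1, or +2 across a Feb 29):
  1982: Fri  1983: Sat (+1)  1984: Mon (+2) ✓  1985: Tue (+1)  1986: Wed (+1)
  1987: Thu (+1)  1988: Sat (+2)  1989: Sun (+1)  1990: Mon (+1) ✓  1991: Tue (+1)
  1992: Thu (+2)  1993: Fri (+1)  1994: Sat (+1)  1995: Sun (+1)  … (32 more years) …
  2028: Sun (+2)  2029: Mon (+1) ✓  2030: Tue (+1)  2031: Wed (+1)  2032: Fri (+2)
  2033: Sat (+1)  2034: Sun (+1)  2035: Mon (+1) ✓  2036: Wed (+2)  2037: Thu (+1)
  2038: Fri (+1)  2039: Sat (+1)  2040: Mon (+2) ✓  2041: Tue (+1)
Monday years: 1984, 1990, 2001, 2007, 2012, 2018, 2029, 2035, 2040 — 9 in total.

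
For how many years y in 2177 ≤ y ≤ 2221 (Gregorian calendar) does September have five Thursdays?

September has 30 days; it has five Thursdays when Thursday falls among the first (month-length − 28) days — i.e. when September 1 is one of Thursday/Wednesday.
September 1 by year: 2177:Mon 2178:Tue 2179:Wed✓ 2180:Fri 2181:Sat 2182:Sun 2183:Mon 2184:Wed✓ 2185:Thu✓ 2186:Fri 2187:Sat 2188:Mon 2189:Tue 2190:Wed✓ 2191:Thu✓ …(15 more)… 2207:Tue 2208:Thu✓ 2209:Fri 2210:Sat 2211:Sun 2212:Tue 2213:Wed✓ 2214:Thu✓ 2215:Fri 2216:Sun 2217:Mon 2218:Tue 2219:Wed✓ 2220:Fri 2221:Sat
Years with five Thursdays: 2179, 2184, 2185, 2190, 2191, 2196, 2202, 2203, 2208, 2213, 2214, 2219 → 12.

12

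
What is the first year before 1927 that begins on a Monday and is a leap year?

Jan 1 advances by 2 weekdays after a leap year and by 1 after a common year.
1927: Jan 1 is Saturday.
1926: Friday
1925: Thursday
1924: Tuesday (leap)
1923: Monday
1922: Sunday
1921: Saturday
1920: Thursday (leap)
1919: Wednesday
1918: Tuesday
1917: Monday
1916: Saturday (leap)
1915: Friday
1914: Thursday
1913: Wednesday
1912: Monday (leap)
1912 begins on a Monday and is a leap year.

1912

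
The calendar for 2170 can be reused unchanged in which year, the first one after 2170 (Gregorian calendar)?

2181

Two years share a calendar iff Jan 1 falls on the same weekday and both are leap or both are common. 2170: Jan 1 is Monday, common year.
2171: Jan 1 Tuesday, common
2172: Jan 1 Wednesday, leap
2173: Jan 1 Friday, common
2174: Jan 1 Saturday, common
2175: Jan 1 Sunday, common
2176: Jan 1 Monday, leap
2177: Jan 1 Wednesday, common
2178: Jan 1 Thursday, common
2179: Jan 1 Friday, common
2180: Jan 1 Saturday, leap
2181: Jan 1 Monday, common
2181 matches on both conditions.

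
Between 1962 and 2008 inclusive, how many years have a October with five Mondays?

20

October has 31 days; it has five Mondays when Monday falls among the first (month-length − 28) days — i.e. when October 1 is one of Monday/Sunday/Saturday.
October 1 by year: 1962:Mon✓ 1963:Tue 1964:Thu 1965:Fri 1966:Sat✓ 1967:Sun✓ 1968:Tue 1969:Wed 1970:Thu 1971:Fri 1972:Sun✓ 1973:Mon✓ 1974:Tue 1975:Wed 1976:Fri …(17 more)… 1994:Sat✓ 1995:Sun✓ 1996:Tue 1997:Wed 1998:Thu 1999:Fri 2000:Sun✓ 2001:Mon✓ 2002:Tue 2003:Wed 2004:Fri 2005:Sat✓ 2006:Sun✓ 2007:Mon✓ 2008:Wed
Years with five Mondays: 1962, 1966, 1967, 1972, 1973, 1977, 1978, 1979, 1983, 1984, 1988, 1989, 1990, 1994, 1995, 2000, 2001, 2005, 2006, 2007 → 20.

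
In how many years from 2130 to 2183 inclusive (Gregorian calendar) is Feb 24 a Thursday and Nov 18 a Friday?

Check each year's weekday for Feb 24 and Nov 18:
  2130: Fri/Sat  2131: Sat/Sun  2132: Sun/Tue  2133: Tue/Wed  2134: Wed/Thu  2135: Thu/Fri ✓  2136: Fri/Sun  2137: Sun/Mon  2138: Mon/Tue  2139: Tue/Wed  2140: Wed/Fri  2141: Fri/Sat  2142: Sat/Sun  2143: Sun/Mon  …(26 more)…  2170: Sat/Sun  2171: Sun/Mon  2172: Mon/Wed  2173: Wed/Thu  2174: Thu/Fri ✓  2175: Fri/Sat  2176: Sat/Mon  2177: Mon/Tue  2178: Tue/Wed  2179: Wed/Thu  2180: Thu/Sat  2181: Sat/Sun  2182: Sun/Mon  2183: Mon/Tue
Both conditions hold in: 2135, 2146, 2157, 2163, 2174 — 5.

5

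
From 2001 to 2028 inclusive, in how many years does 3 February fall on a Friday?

Track 3 February's weekday year by year (advancing +1, or +2 across a Feb 29):
  2001: Sat  2002: Sun (+1)  2003: Mon (+1)  2004: Tue (+1)  2005: Thu (+2)
  2006: Fri (+1) ✓  2007: Sat (+1)  2008: Sun (+1)  2009: Tue (+2)  2010: Wed (+1)
  2011: Thu (+1)  2012: Fri (+1) ✓  2013: Sun (+2)  2014: Mon (+1)  2015: Tue (+1)
  2016: Wed (+1)  2017: Fri (+2) ✓  2018: Sat (+1)  2019: Sun (+1)  2020: Mon (+1)
  2021: Wed (+2)  2022: Thu (+1)  2023: Fri (+1) ✓  2024: Sat (+1)  2025: Mon (+2)
  2026: Tue (+1)  2027: Wed (+1)  2028: Thu (+1)
Friday years: 2006, 2012, 2017, 2023 — 4 in total.

4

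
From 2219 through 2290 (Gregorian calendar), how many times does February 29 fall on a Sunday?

Leap years in 2219–2290: 18 of them.
Feb 29 weekday advances by 5 (mod 7) from one leap year to the next four years later (or differs when a century non-leap intervenes).
Leap-day weekdays: 2220:Tue 2224:Sun✓ 2228:Fri 2232:Wed 2236:Mon 2240:Sat 2244:Thu 2248:Tue 2252:Sun✓ 2256:Fri 2260:Wed 2264:Mon 2268:Sat 2272:Thu 2276:Tue 2280:Sun✓ 2284:Fri 2288:Wed
Sunday: 2224, 2252, 2280 → 3.

3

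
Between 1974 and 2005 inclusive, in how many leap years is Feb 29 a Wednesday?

Leap years in 1974–2005: 8 of them.
Feb 29 weekday advances by 5 (mod 7) from one leap year to the next four years later (or differs when a century non-leap intervenes).
Leap-day weekdays: 1976:Sun 1980:Fri 1984:Wed✓ 1988:Mon 1992:Sat 1996:Thu 2000:Tue 2004:Sun
Wednesday: 1984 → 1.

1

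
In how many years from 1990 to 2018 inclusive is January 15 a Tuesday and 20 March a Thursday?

Check each year's weekday for January 15 and 20 March:
  1990: Mon/Tue  1991: Tue/Wed  1992: Wed/Fri  1993: Fri/Sat  1994: Sat/Sun  1995: Sun/Mon  1996: Mon/Wed  1997: Wed/Thu  1998: Thu/Fri  1999: Fri/Sat  2000: Sat/Mon  2001: Mon/Tue  2002: Tue/Wed  2003: Wed/Thu  2004: Thu/Sat  2005: Sat/Sun  2006: Sun/Mon  2007: Mon/Tue  2008: Tue/Thu ✓  2009: Thu/Fri  2010: Fri/Sat  2011: Sat/Sun  2012: Sun/Tue  2013: Tue/Wed  2014: Wed/Thu  2015: Thu/Fri  2016: Fri/Sun  2017: Sun/Mon  2018: Mon/Tue
Both conditions hold in: 2008 — 1.

1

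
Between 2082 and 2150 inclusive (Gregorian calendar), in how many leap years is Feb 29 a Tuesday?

Leap years in 2082–2150: 16 of them.
Feb 29 weekday advances by 5 (mod 7) from one leap year to the next four years later (or differs when a century non-leap intervenes).
Leap-day weekdays: 2084:Tue✓ 2088:Sun 2092:Fri 2096:Wed 2104:Fri 2108:Wed 2112:Mon 2116:Sat 2120:Thu 2124:Tue✓ 2128:Sun 2132:Fri 2136:Wed 2140:Mon 2144:Sat 2148:Thu
Tuesday: 2084, 2124 → 2.

2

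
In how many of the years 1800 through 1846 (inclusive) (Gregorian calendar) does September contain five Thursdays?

September has 30 days; it has five Thursdays when Thursday falls among the first (month-length − 28) days — i.e. when September 1 is one of Thursday/Wednesday.
September 1 by year: 1800:Mon 1801:Tue 1802:Wed✓ 1803:Thu✓ 1804:Sat 1805:Sun 1806:Mon 1807:Tue 1808:Thu✓ 1809:Fri 1810:Sat 1811:Sun 1812:Tue 1813:Wed✓ 1814:Thu✓ …(17 more)… 1832:Sat 1833:Sun 1834:Mon 1835:Tue 1836:Thu✓ 1837:Fri 1838:Sat 1839:Sun 1840:Tue 1841:Wed✓ 1842:Thu✓ 1843:Fri 1844:Sun 1845:Mon 1846:Tue
Years with five Thursdays: 1802, 1803, 1808, 1813, 1814, 1819, 1824, 1825, 1830, 1831, 1836, 1841, 1842 → 13.

13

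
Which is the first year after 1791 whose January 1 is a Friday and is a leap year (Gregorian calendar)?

1796

Jan 1 advances by 2 weekdays after a leap year and by 1 after a common year.
1791: Jan 1 is Saturday.
1792: Sunday (leap)
1793: Tuesday
1794: Wednesday
1795: Thursday
1796: Friday (leap)
1796 begins on a Friday and is a leap year.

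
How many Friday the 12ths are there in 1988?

Check the 12th of each month of 1988: Jan 12: Tue, Feb 12: Fri, Mar 12: Sat, Apr 12: Tue, May 12: Thu, Jun 12: Sun, Jul 12: Tue, Aug 12: Fri, Sep 12: Mon, Oct 12: Wed, Nov 12: Sat, Dec 12: Mon.
Friday occurs in February, August — 2 months.

2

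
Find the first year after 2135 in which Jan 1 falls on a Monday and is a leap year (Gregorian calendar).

Jan 1 advances by 2 weekdays after a leap year and by 1 after a common year.
2135: Jan 1 is Saturday.
2136: Sunday (leap)
2137: Tuesday
2138: Wednesday
2139: Thursday
2140: Friday (leap)
2141: Sunday
2142: Monday
2143: Tuesday
2144: Wednesday (leap)
2145: Friday
2146: Saturday
2147: Sunday
2148: Monday (leap)
2148 begins on a Monday and is a leap year.

2148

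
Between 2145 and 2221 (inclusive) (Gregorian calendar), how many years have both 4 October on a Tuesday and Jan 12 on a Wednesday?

Check each year's weekday for 4 October and Jan 12:
  2145: Mon/Tue  2146: Tue/Wed ✓  2147: Wed/Thu  2148: Fri/Fri  2149: Sat/Sun  2150: Sun/Mon  2151: Mon/Tue  2152: Wed/Wed  2153: Thu/Fri  2154: Fri/Sat  2155: Sat/Sun  2156: Mon/Mon  2157: Tue/Wed ✓  2158: Wed/Thu  …(49 more)…  2208: Tue/Tue  2209: Wed/Thu  2210: Thu/Fri  2211: Fri/Sat  2212: Sun/Sun  2213: Mon/Tue  2214: Tue/Wed ✓  2215: Wed/Thu  2216: Fri/Fri  2217: Sat/Sun  2218: Sun/Mon  2219: Mon/Tue  2220: Wed/Wed  2221: Thu/Fri
Both conditions hold in: 2146, 2157, 2163, 2174, 2185, 2191, 2203, 2214 — 8.

8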